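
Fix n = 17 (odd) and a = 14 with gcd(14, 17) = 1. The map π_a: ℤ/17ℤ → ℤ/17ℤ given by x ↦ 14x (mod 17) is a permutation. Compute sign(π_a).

Start at x=1: 1 → 14 → 9 → 7 → 13 → 12 → 15 → … (one orbit).
2 cycles of lengths [16, 1].
Σ(ℓ_i−1) = 17−2 = 15; sign = (−1)^15 = -1.

-1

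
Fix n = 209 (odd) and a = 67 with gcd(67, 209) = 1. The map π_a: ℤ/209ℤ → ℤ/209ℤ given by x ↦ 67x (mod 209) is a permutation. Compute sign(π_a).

-1

Trace 155: π^k(155) = [155, 144, 34, 188, 56, 199, 166] for k=0..6.
π_67 has 22 disjoint cycles with lengths [18, 18, 18, 18, 18, 18, 18, 18, 18, 18, 18, 1, 1, 1, 1, 1, 1, 1, 1, 1, 1, 1] on {0,…,208}.
209 − 22 = 187 transpositions; sign(π) = (−1)^187 = -1.
Zolotarev: (67|209) = -1, matching the cycle-count sign.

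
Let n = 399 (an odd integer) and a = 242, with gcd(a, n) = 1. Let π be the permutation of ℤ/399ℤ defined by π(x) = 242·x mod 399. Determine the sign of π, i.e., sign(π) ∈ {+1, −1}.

+1

Trace 340: π^k(340) = [340, 86, 64, 326, 289, 113, 214] for k=0..6.
The orbit structure of x ↦ 242x mod 399: 27 orbits of sizes [18, 18, 18, 18, 18, 18, 18, 18, 18, 18, 18, 18, 18, 18, 18, 18, 18, 18, 18, 18, 18, 6, 6, 3, 3, 2, 1].
With 27 cycles on 399 points, sign = (−1)^{399−27} = +1.
(242|399)_J = +1 (Zolotarev's lemma cross-check).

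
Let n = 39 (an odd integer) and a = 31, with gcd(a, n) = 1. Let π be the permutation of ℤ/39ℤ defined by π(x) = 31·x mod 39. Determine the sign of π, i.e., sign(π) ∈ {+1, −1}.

-1

Orbit of 25 under x↦31x: [25, 34, 1, 31]… (length divides ord_39(31)).
The orbit structure of x ↦ 31x mod 39: 12 orbits of sizes [4, 4, 4, 4, 4, 4, 4, 4, 4, 1, 1, 1].
With 12 cycles on 39 points, sign = (−1)^{39−12} = -1.
The Jacobi symbol (31|39) = -1 (Zolotarev) agrees.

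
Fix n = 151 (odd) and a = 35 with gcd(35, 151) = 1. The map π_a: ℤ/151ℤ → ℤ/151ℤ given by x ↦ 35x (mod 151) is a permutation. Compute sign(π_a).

Orbit of 101 under x↦35x: [101, 62, 56, 148, 46, 100, 27]… (length divides ord_151(35)).
Cycle lengths of π_35 on ℤ/151ℤ: [150, 1]; 2 cycles in total.
sign(π) = (−1)^{n − #cycles} = (−1)^{151−2} = (−1)^149 = -1.
Zolotarev: (35|151) = -1, matching the cycle-count sign.

-1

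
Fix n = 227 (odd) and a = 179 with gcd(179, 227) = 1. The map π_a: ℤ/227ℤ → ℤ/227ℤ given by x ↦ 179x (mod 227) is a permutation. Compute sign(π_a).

-1

Trace 148: π^k(148) = [148, 160, 38, 219, 157, 182, 117] for k=0..6.
The orbit structure of x ↦ 179x mod 227: 2 orbits of sizes [226, 1].
n − c = 227 − 2 = 225; sign = (−1)^225 = -1.
Zolotarev: (179|227) = -1, matching the cycle-count sign.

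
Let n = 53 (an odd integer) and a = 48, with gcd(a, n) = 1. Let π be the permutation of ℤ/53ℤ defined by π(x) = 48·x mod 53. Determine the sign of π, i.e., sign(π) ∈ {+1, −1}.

Trace 27: π^k(27) = [27, 24, 39, 17, 21, 1, 48] for k=0..6.
2 cycles of lengths [52, 1].
53 − 2 = 51 transpositions; sign(π) = (−1)^51 = -1.
Check: (48/53) = -1 by Zolotarev.

-1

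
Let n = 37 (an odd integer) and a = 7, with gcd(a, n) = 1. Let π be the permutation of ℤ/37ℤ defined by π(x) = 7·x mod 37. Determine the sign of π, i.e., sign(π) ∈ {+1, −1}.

Orbit of 9 under x↦7x: [9, 26, 34, 16, 1, 7, 12]… (length divides ord_37(7)).
Cycle lengths of π_7 on ℤ/37ℤ: [9, 9, 9, 9, 1]; 5 cycles in total.
Σ(ℓ_i−1) = 37−5 = 32; sign = (−1)^32 = +1.
Zolotarev: (7|37) = +1, matching the cycle-count sign.

+1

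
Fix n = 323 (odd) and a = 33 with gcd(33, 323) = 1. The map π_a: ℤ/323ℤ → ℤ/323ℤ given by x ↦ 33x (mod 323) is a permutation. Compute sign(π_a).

-1

Trace 135: π^k(135) = [135, 256, 50, 35, 186, 1, 33] for k=0..6.
π_33 has 26 disjoint cycles with lengths [18, 18, 18, 18, 18, 18, 18, 18, 18, 18, 18, 18, 18, 18, 18, 18, 18, 2, 2, 2, 2, 2, 2, 2, 2, 1] on {0,…,322}.
26 cycles on 323: each ℓ→(−1)^(ℓ−1), product (−1)^297 = -1.
The Jacobi symbol (33|323) = -1 (Zolotarev) agrees.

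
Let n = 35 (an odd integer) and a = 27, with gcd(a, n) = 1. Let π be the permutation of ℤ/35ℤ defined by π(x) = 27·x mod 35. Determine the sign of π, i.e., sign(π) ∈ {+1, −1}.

Orbit of 1 under x↦27x: [1, 27, 29, 13]… (length divides ord_35(27)).
π_27 has 11 disjoint cycles with lengths [4, 4, 4, 4, 4, 4, 4, 2, 2, 2, 1] on {0,…,34}.
11 cycles on 35: each ℓ→(−1)^(ℓ−1), product (−1)^24 = +1.
Check: (27/35) = +1 by Zolotarev.

+1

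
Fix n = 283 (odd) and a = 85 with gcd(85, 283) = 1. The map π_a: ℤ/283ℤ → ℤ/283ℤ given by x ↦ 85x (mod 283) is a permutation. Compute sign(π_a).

Orbit of 130 under x↦85x: [130, 13, 256, 252, 195, 161, 101]… (length divides ord_283(85)).
Cycle lengths of π_85 on ℤ/283ℤ: [141, 141, 1]; 3 cycles in total.
Σ(ℓ_i−1) = 283−3 = 280; sign = (−1)^280 = +1.

+1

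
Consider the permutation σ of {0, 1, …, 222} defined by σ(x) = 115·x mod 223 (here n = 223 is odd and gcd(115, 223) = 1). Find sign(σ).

+1

Trace 32: π^k(32) = [32, 112, 169, 34, 119, 82, 64] for k=0..6.
The orbit structure of x ↦ 115x mod 223: 7 orbits of sizes [37, 37, 37, 37, 37, 37, 1].
sign(π) = (−1)^{n − #cycles} = (−1)^{223−7} = (−1)^216 = +1.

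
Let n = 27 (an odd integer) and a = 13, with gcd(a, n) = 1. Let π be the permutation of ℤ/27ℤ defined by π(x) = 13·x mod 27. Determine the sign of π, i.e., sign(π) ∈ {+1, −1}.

+1

Orbit of 7 under x↦13x: [7, 10, 22, 16, 19, 4, 25]… (length divides ord_27(13)).
Cycle type of π: 9×2 + 3×2 + 1×3; total 7 cycles.
With 7 cycles on 27 points, sign = (−1)^{27−7} = +1.
Via Zolotarev, sign(π_{13}) = (13|27) = +1.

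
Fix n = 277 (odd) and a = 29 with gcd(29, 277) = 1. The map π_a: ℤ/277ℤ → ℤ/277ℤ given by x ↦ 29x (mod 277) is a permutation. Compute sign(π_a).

Start at x=75: 75 → 236 → 196 → 144 → 21 → 55 → 210 → … (one orbit).
Decompose π into cycles: lengths [138, 138, 1] (3 cycles, including the fixed point 0).
3 cycles on 277: each ℓ→(−1)^(ℓ−1), product (−1)^274 = +1.
Check: (29/277) = +1 by Zolotarev.

+1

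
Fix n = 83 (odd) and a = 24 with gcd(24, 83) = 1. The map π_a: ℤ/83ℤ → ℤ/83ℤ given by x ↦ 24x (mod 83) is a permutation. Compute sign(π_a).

Trace 10: π^k(10) = [10, 74, 33, 45, 1, 24, 78] for k=0..6.
π_24 has 2 disjoint cycles with lengths [82, 1] on {0,…,82}.
With 2 cycles on 83 points, sign = (−1)^{83−2} = -1.
The Jacobi symbol (24|83) = -1 (Zolotarev) agrees.

-1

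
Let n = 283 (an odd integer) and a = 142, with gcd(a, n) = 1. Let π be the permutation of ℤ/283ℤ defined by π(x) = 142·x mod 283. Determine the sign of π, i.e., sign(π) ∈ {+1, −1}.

Orbit of 204 under x↦142x: [204, 102, 51, 167, 225, 254, 127]… (length divides ord_283(142)).
Cycle lengths of π_142 on ℤ/283ℤ: [94, 94, 94, 1]; 4 cycles in total.
283 − 4 = 279 transpositions; sign(π) = (−1)^279 = -1.
Zolotarev: (142|283) = -1, matching the cycle-count sign.

-1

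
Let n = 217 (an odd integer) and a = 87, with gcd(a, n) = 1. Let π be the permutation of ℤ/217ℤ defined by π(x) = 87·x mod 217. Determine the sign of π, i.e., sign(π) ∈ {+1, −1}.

-1

Orbit of 191 under x↦87x: [191, 125, 25, 5, 1, 87]… (length divides ord_217(87)).
Decompose π into cycles: lengths [6, 6, 6, 6, 6, 6, 6, 6, 6, 6, 6, 6, 6, 6, 6, 6, 6, 6, 6, 6, 6, 6, 6, 6, 6, 6, 6, 6, 6, 6, 6, 3, 3, 3, 3, 3, 3, 3, 3, 3, 3, 1] (42 cycles, including the fixed point 0).
sign(π) = (−1)^{n − #cycles} = (−1)^{217−42} = (−1)^175 = -1.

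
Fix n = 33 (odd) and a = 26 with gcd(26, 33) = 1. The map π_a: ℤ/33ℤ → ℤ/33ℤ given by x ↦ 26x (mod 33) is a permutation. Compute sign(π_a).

Orbit of 20 under x↦26x: [20, 25, 23, 4, 5, 31, 14]… (length divides ord_33(26)).
Cycle lengths of π_26 on ℤ/33ℤ: [10, 10, 5, 5, 2, 1]; 6 cycles in total.
sign(π) = (−1)^{n − #cycles} = (−1)^{33−6} = (−1)^27 = -1.

-1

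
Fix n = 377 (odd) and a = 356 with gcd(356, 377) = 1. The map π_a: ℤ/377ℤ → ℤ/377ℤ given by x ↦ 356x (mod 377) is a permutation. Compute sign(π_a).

+1

Start at x=129: 129 → 307 → 339 → 44 → 207 → 177 → 53 → … (one orbit).
π_356 has 17 disjoint cycles with lengths [28, 28, 28, 28, 28, 28, 28, 28, 28, 28, 28, 28, 28, 4, 4, 4, 1] on {0,…,376}.
With 17 cycles on 377 points, sign = (−1)^{377−17} = +1.
Via Zolotarev, sign(π_{356}) = (356|377) = +1.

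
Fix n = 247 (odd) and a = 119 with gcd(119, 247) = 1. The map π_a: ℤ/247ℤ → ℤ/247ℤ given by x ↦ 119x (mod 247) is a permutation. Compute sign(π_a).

-1

Start at x=144: 144 → 93 → 199 → 216 → 16 → 175 → 77 → … (one orbit).
The orbit structure of x ↦ 119x mod 247: 10 orbits of sizes [36, 36, 36, 36, 36, 36, 12, 9, 9, 1].
sign(π) = (−1)^{n − #cycles} = (−1)^{247−10} = (−1)^237 = -1.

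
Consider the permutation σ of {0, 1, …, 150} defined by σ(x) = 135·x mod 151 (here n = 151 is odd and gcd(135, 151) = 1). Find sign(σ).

Orbit of 4 under x↦135x: [4, 87, 118, 75, 8, 23, 85]… (length divides ord_151(135)).
Cycle type of π: 30×5 + 1; total 6 cycles.
sign(π) = (−1)^{n − #cycles} = (−1)^{151−6} = (−1)^145 = -1.

-1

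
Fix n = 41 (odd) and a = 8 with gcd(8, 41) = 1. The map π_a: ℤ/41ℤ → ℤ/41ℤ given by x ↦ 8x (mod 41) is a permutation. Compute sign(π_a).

+1

Start at x=5: 5 → 40 → 33 → 18 → 21 → 4 → 32 → … (one orbit).
Cycle type of π: 20×2 + 1; total 3 cycles.
With 3 cycles on 41 points, sign = (−1)^{41−3} = +1.
The Jacobi symbol (8|41) = +1 (Zolotarev) agrees.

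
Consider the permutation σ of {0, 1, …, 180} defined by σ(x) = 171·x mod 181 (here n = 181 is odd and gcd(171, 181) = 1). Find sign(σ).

Start at x=41: 41 → 133 → 118 → 87 → 35 → 12 → 61 → … (one orbit).
The orbit structure of x ↦ 171x mod 181: 2 orbits of sizes [180, 1].
With 2 cycles on 181 points, sign = (−1)^{181−2} = -1.
Check: (171/181) = -1 by Zolotarev.

-1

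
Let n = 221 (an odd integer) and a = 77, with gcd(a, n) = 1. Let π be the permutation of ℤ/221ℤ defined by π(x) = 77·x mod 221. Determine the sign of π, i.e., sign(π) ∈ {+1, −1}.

+1

Start at x=183: 183 → 168 → 118 → 25 → 157 → 155 → 1 → … (one orbit).
Cycle lengths of π_77 on ℤ/221ℤ: [8, 8, 8, 8, 8, 8, 8, 8, 8, 8, 8, 8, 8, 8, 8, 8, 8, 8, 8, 8, 8, 8, 8, 8, 8, 8, 2, 2, 2, 2, 2, 2, 1]; 33 cycles in total.
n − c = 221 − 33 = 188; sign = (−1)^188 = +1.
Zolotarev: (77|221) = +1, matching the cycle-count sign.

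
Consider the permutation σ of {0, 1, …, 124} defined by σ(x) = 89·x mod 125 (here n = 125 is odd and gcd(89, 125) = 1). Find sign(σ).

+1

Orbit of 84 under x↦89x: [84, 101, 114, 21, 119, 91, 99]… (length divides ord_125(89)).
The orbit structure of x ↦ 89x mod 125: 7 orbits of sizes [50, 50, 10, 10, 2, 2, 1].
sign(π) = (−1)^{n − #cycles} = (−1)^{125−7} = (−1)^118 = +1.
(89|125)_J = +1 (Zolotarev's lemma cross-check).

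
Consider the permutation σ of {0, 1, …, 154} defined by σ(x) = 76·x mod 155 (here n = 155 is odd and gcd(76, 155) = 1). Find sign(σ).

+1

Start at x=56: 56 → 71 → 126 → 121 → 51 → 1 → 76 → … (one orbit).
Cycle lengths of π_76 on ℤ/155ℤ: [15, 15, 15, 15, 15, 15, 15, 15, 15, 15, 1, 1, 1, 1, 1]; 15 cycles in total.
With 15 cycles on 155 points, sign = (−1)^{155−15} = +1.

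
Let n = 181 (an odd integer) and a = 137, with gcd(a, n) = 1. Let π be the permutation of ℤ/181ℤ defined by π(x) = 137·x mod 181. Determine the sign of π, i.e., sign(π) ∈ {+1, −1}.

Orbit of 42 under x↦137x: [42, 143, 43, 99, 169, 166, 117]… (length divides ord_181(137)).
The orbit structure of x ↦ 137x mod 181: 3 orbits of sizes [90, 90, 1].
3 cycles on 181: each ℓ→(−1)^(ℓ−1), product (−1)^178 = +1.
The Jacobi symbol (137|181) = +1 (Zolotarev) agrees.

+1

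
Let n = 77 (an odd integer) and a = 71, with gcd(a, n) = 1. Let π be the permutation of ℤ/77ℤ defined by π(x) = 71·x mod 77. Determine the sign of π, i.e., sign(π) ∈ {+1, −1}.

Trace 36: π^k(36) = [36, 15, 64, 1, 71] for k=0..4.
Cycle type of π: 5×14 + 1×7; total 21 cycles.
n − c = 77 − 21 = 56; sign = (−1)^56 = +1.

+1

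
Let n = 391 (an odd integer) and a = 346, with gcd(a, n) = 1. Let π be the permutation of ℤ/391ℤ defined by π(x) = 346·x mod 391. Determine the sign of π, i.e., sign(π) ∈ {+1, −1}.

-1

Trace 47: π^k(47) = [47, 231, 162, 139, 1, 346, 70] for k=0..6.
Cycle type of π: 16×23 + 1×23; total 46 cycles.
With 46 cycles on 391 points, sign = (−1)^{391−46} = -1.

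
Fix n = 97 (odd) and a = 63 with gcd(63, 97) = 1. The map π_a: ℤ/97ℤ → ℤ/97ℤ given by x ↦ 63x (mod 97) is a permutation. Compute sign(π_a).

Trace 47: π^k(47) = [47, 51, 12, 77, 1, 63, 89] for k=0..6.
4 cycles of lengths [32, 32, 32, 1].
sign(π) = (−1)^{n − #cycles} = (−1)^{97−4} = (−1)^93 = -1.
The Jacobi symbol (63|97) = -1 (Zolotarev) agrees.

-1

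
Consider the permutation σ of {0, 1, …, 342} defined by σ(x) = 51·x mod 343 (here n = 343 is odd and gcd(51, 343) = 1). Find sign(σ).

Trace 305: π^k(305) = [305, 120, 289, 333, 176, 58, 214] for k=0..6.
Decompose π into cycles: lengths [147, 147, 21, 21, 3, 3, 1] (7 cycles, including the fixed point 0).
343 − 7 = 336 transpositions; sign(π) = (−1)^336 = +1.
Zolotarev: (51|343) = +1, matching the cycle-count sign.

+1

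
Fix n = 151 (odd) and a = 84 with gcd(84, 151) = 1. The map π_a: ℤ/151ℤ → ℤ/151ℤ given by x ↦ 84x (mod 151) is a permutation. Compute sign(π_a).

+1

Orbit of 8 under x↦84x: [8, 68, 125, 81, 9, 1, 84]… (length divides ord_151(84)).
Cycle lengths of π_84 on ℤ/151ℤ: [25, 25, 25, 25, 25, 25, 1]; 7 cycles in total.
Σ(ℓ_i−1) = 151−7 = 144; sign = (−1)^144 = +1.
Via Zolotarev, sign(π_{84}) = (84|151) = +1.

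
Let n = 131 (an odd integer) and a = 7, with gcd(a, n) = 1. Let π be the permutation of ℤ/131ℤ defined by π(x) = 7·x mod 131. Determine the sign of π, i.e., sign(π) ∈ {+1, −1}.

+1

Trace 25: π^k(25) = [25, 44, 46, 60, 27, 58, 13] for k=0..6.
The orbit structure of x ↦ 7x mod 131: 3 orbits of sizes [65, 65, 1].
131 − 3 = 128 transpositions; sign(π) = (−1)^128 = +1.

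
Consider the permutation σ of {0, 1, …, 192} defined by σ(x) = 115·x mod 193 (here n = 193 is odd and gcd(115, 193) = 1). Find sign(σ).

Trace 78: π^k(78) = [78, 92, 158, 28, 132, 126, 15] for k=0..6.
π_115 has 2 disjoint cycles with lengths [192, 1] on {0,…,192}.
193 − 2 = 191 transpositions; sign(π) = (−1)^191 = -1.

-1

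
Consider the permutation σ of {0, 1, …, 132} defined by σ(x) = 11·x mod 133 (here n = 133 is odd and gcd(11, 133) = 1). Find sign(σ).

Start at x=1: 1 → 11 → 121 → 1 (one orbit).
45 cycles of lengths [3, 3, 3, 3, 3, 3, 3, 3, 3, 3, 3, 3, 3, 3, 3, 3, 3, 3, 3, 3, 3, 3, 3, 3, 3, 3, 3, 3, 3, 3, 3, 3, 3, 3, 3, 3, 3, 3, 3, 3, 3, 3, 3, 3, 1].
Σ(ℓ_i−1) = 133−45 = 88; sign = (−1)^88 = +1.
Via Zolotarev, sign(π_{11}) = (11|133) = +1.

+1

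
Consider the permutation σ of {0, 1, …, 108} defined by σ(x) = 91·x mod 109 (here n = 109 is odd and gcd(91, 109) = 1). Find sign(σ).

Start at x=53: 53 → 27 → 59 → 28 → 41 → 25 → 95 → … (one orbit).
2 cycles of lengths [108, 1].
With 2 cycles on 109 points, sign = (−1)^{109−2} = -1.
(91|109)_J = -1 (Zolotarev's lemma cross-check).

-1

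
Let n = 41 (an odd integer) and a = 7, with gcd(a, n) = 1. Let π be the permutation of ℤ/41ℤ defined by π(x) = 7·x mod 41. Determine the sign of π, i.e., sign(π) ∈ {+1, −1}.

-1

Trace 34: π^k(34) = [34, 33, 26, 18, 3, 21, 24] for k=0..6.
2 cycles of lengths [40, 1].
41 − 2 = 39 transpositions; sign(π) = (−1)^39 = -1.
The Jacobi symbol (7|41) = -1 (Zolotarev) agrees.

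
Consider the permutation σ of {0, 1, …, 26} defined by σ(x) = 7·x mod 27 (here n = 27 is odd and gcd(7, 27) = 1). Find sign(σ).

+1

Orbit of 16 under x↦7x: [16, 4, 1, 7, 22, 19, 25]… (length divides ord_27(7)).
Cycle type of π: 9×2 + 3×2 + 1×3; total 7 cycles.
27 − 7 = 20 transpositions; sign(π) = (−1)^20 = +1.
Check: (7/27) = +1 by Zolotarev.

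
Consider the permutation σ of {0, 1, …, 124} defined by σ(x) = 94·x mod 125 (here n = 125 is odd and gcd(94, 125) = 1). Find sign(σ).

+1

Orbit of 69 under x↦94x: [69, 111, 59, 46, 74, 81, 114]… (length divides ord_125(94)).
Cycle lengths of π_94 on ℤ/125ℤ: [50, 50, 10, 10, 2, 2, 1]; 7 cycles in total.
125 − 7 = 118 transpositions; sign(π) = (−1)^118 = +1.
Zolotarev: (94|125) = +1, matching the cycle-count sign.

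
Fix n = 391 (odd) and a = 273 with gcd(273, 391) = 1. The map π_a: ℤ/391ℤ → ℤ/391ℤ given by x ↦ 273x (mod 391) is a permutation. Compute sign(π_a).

Start at x=137: 137 → 256 → 290 → 188 → 103 → 358 → 375 → … (one orbit).
π_273 has 34 disjoint cycles with lengths [22, 22, 22, 22, 22, 22, 22, 22, 22, 22, 22, 22, 22, 22, 22, 22, 22, 1, 1, 1, 1, 1, 1, 1, 1, 1, 1, 1, 1, 1, 1, 1, 1, 1] on {0,…,390}.
n − c = 391 − 34 = 357; sign = (−1)^357 = -1.

-1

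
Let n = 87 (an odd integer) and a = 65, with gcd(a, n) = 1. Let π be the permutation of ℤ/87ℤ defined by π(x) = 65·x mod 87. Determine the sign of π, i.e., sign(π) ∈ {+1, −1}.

-1

Trace 65: π^k(65) = [65, 49, 53, 52, 74, 25, 59] for k=0..6.
The orbit structure of x ↦ 65x mod 87: 10 orbits of sizes [14, 14, 14, 14, 7, 7, 7, 7, 2, 1].
n − c = 87 − 10 = 77; sign = (−1)^77 = -1.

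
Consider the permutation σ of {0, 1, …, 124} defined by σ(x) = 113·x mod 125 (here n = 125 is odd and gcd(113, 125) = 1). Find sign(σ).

Start at x=116: 116 → 108 → 79 → 52 → 1 → 113 → 19 → … (one orbit).
The orbit structure of x ↦ 113x mod 125: 4 orbits of sizes [100, 20, 4, 1].
Σ(ℓ_i−1) = 125−4 = 121; sign = (−1)^121 = -1.

-1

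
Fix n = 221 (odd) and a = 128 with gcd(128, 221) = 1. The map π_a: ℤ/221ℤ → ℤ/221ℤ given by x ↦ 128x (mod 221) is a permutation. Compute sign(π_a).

-1

Trace 70: π^k(70) = [70, 120, 111, 64, 15, 152, 8] for k=0..6.
Decompose π into cycles: lengths [24, 24, 24, 24, 24, 24, 24, 24, 12, 8, 8, 1] (12 cycles, including the fixed point 0).
sign(π) = (−1)^{n − #cycles} = (−1)^{221−12} = (−1)^209 = -1.
Via Zolotarev, sign(π_{128}) = (128|221) = -1.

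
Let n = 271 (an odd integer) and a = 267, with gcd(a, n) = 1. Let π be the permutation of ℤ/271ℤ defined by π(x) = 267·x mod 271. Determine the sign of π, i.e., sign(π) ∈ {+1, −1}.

Trace 46: π^k(46) = [46, 87, 194, 37, 123, 50, 71] for k=0..6.
2 cycles of lengths [270, 1].
n − c = 271 − 2 = 269; sign = (−1)^269 = -1.

-1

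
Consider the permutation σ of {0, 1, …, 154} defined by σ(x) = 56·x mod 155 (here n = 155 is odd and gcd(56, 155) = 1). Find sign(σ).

+1

Start at x=56: 56 → 36 → 1 → 56 (one orbit).
55 cycles of lengths [3, 3, 3, 3, 3, 3, 3, 3, 3, 3, 3, 3, 3, 3, 3, 3, 3, 3, 3, 3, 3, 3, 3, 3, 3, 3, 3, 3, 3, 3, 3, 3, 3, 3, 3, 3, 3, 3, 3, 3, 3, 3, 3, 3, 3, 3, 3, 3, 3, 3, 1, 1, 1, 1, 1].
Σ(ℓ_i−1) = 155−55 = 100; sign = (−1)^100 = +1.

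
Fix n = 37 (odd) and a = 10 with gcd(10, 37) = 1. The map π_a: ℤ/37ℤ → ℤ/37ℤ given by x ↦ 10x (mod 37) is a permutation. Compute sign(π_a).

Start at x=26: 26 → 1 → 10 → 26 (one orbit).
13 cycles of lengths [3, 3, 3, 3, 3, 3, 3, 3, 3, 3, 3, 3, 1].
Σ(ℓ_i−1) = 37−13 = 24; sign = (−1)^24 = +1.
Zolotarev: (10|37) = +1, matching the cycle-count sign.

+1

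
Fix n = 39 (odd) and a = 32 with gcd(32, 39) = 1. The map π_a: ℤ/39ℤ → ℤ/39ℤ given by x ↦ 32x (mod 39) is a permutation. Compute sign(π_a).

Start at x=32: 32 → 10 → 8 → 22 → 2 → 25 → 20 → … (one orbit).
Cycle type of π: 12×3 + 2 + 1; total 5 cycles.
n − c = 39 − 5 = 34; sign = (−1)^34 = +1.
Zolotarev: (32|39) = +1, matching the cycle-count sign.

+1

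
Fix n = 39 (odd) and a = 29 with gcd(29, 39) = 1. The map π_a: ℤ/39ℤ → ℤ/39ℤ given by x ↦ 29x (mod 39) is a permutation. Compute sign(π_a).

-1

Orbit of 22 under x↦29x: [22, 14, 16, 35, 1, 29]… (length divides ord_39(29)).
10 cycles of lengths [6, 6, 6, 6, 3, 3, 3, 3, 2, 1].
With 10 cycles on 39 points, sign = (−1)^{39−10} = -1.
(29|39)_J = -1 (Zolotarev's lemma cross-check).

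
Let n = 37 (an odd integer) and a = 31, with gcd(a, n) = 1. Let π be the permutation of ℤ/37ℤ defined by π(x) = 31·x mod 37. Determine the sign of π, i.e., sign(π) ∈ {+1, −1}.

-1

Start at x=6: 6 → 1 → 31 → 36 → 6 (one orbit).
Cycle type of π: 4×9 + 1; total 10 cycles.
37 − 10 = 27 transpositions; sign(π) = (−1)^27 = -1.
Check: (31/37) = -1 by Zolotarev.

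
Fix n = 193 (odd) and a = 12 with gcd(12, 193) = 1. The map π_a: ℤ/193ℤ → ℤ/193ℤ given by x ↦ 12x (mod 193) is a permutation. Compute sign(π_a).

Orbit of 1 under x↦12x: [1, 12, 144, 184, 85, 55, 81]… (length divides ord_193(12)).
Decompose π into cycles: lengths [24, 24, 24, 24, 24, 24, 24, 24, 1] (9 cycles, including the fixed point 0).
Σ(ℓ_i−1) = 193−9 = 184; sign = (−1)^184 = +1.
Zolotarev: (12|193) = +1, matching the cycle-count sign.

+1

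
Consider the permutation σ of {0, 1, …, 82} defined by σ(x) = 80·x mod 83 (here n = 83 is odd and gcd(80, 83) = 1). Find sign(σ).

Trace 77: π^k(77) = [77, 18, 29, 79, 12, 47, 25] for k=0..6.
Cycle lengths of π_80 on ℤ/83ℤ: [82, 1]; 2 cycles in total.
sign(π) = (−1)^{n − #cycles} = (−1)^{83−2} = (−1)^81 = -1.
The Jacobi symbol (80|83) = -1 (Zolotarev) agrees.

-1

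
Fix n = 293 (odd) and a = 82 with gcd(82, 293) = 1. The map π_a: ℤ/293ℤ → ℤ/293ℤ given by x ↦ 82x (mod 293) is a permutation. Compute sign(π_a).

Trace 77: π^k(77) = [77, 161, 17, 222, 38, 186, 16] for k=0..6.
Cycle lengths of π_82 on ℤ/293ℤ: [73, 73, 73, 73, 1]; 5 cycles in total.
5 cycles on 293: each ℓ→(−1)^(ℓ−1), product (−1)^288 = +1.

+1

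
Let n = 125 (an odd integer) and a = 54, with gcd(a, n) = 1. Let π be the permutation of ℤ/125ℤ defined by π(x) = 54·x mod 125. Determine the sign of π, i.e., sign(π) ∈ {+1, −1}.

+1

Trace 99: π^k(99) = [99, 96, 59, 61, 44, 1, 54] for k=0..6.
Cycle type of π: 50×2 + 10×2 + 2×2 + 1; total 7 cycles.
n − c = 125 − 7 = 118; sign = (−1)^118 = +1.
Zolotarev: (54|125) = +1, matching the cycle-count sign.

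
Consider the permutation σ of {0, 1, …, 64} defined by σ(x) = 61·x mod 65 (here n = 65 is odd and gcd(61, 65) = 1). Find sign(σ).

+1

Trace 1: π^k(1) = [1, 61, 16] for k=0..2.
Cycle type of π: 3×20 + 1×5; total 25 cycles.
With 25 cycles on 65 points, sign = (−1)^{65−25} = +1.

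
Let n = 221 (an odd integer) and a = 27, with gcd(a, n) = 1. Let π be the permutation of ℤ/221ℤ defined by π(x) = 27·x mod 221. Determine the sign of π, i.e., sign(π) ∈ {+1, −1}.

-1

Trace 157: π^k(157) = [157, 40, 196, 209, 118, 92, 53] for k=0..6.
Cycle lengths of π_27 on ℤ/221ℤ: [16, 16, 16, 16, 16, 16, 16, 16, 16, 16, 16, 16, 16, 1, 1, 1, 1, 1, 1, 1, 1, 1, 1, 1, 1, 1]; 26 cycles in total.
With 26 cycles on 221 points, sign = (−1)^{221−26} = -1.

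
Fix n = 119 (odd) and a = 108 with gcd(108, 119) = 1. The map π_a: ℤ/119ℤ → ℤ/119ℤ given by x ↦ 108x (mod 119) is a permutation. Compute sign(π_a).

Trace 8: π^k(8) = [8, 31, 16, 62, 32, 5, 64] for k=0..6.
5 cycles of lengths [48, 48, 16, 6, 1].
n − c = 119 − 5 = 114; sign = (−1)^114 = +1.
Check: (108/119) = +1 by Zolotarev.

+1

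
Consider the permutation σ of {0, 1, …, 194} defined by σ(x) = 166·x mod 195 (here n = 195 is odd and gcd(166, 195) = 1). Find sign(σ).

+1

Orbit of 1 under x↦166x: [1, 166, 61, 181, 16, 121]… (length divides ord_195(166)).
Cycle type of π: 6×30 + 1×15; total 45 cycles.
With 45 cycles on 195 points, sign = (−1)^{195−45} = +1.
The Jacobi symbol (166|195) = +1 (Zolotarev) agrees.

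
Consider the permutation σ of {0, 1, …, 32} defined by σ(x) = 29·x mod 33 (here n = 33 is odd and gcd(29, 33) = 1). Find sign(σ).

+1

Start at x=25: 25 → 32 → 4 → 17 → 31 → 8 → 1 → … (one orbit).
Decompose π into cycles: lengths [10, 10, 10, 2, 1] (5 cycles, including the fixed point 0).
Σ(ℓ_i−1) = 33−5 = 28; sign = (−1)^28 = +1.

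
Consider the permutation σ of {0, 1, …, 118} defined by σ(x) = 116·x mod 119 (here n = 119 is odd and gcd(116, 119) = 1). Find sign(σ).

-1

Trace 16: π^k(16) = [16, 71, 25, 44, 106, 39, 2] for k=0..6.
6 cycles of lengths [48, 48, 16, 3, 3, 1].
sign(π) = (−1)^{n − #cycles} = (−1)^{119−6} = (−1)^113 = -1.
Zolotarev: (116|119) = -1, matching the cycle-count sign.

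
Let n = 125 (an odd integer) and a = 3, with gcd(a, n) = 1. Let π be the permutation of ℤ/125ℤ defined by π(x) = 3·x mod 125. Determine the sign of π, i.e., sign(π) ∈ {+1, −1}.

-1

Trace 23: π^k(23) = [23, 69, 82, 121, 113, 89, 17] for k=0..6.
Decompose π into cycles: lengths [100, 20, 4, 1] (4 cycles, including the fixed point 0).
sign(π) = (−1)^{n − #cycles} = (−1)^{125−4} = (−1)^121 = -1.
Via Zolotarev, sign(π_{3}) = (3|125) = -1.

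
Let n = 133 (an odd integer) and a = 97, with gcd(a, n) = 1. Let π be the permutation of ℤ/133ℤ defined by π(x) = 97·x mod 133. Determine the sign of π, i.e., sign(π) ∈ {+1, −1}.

Trace 13: π^k(13) = [13, 64, 90, 85, 132, 36, 34] for k=0..6.
Decompose π into cycles: lengths [18, 18, 18, 18, 18, 18, 18, 2, 2, 2, 1] (11 cycles, including the fixed point 0).
sign(π) = (−1)^{n − #cycles} = (−1)^{133−11} = (−1)^122 = +1.

+1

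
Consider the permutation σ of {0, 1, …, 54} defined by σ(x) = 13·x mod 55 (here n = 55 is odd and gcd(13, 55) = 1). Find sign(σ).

+1

Start at x=43: 43 → 9 → 7 → 36 → 28 → 34 → 2 → … (one orbit).
Cycle lengths of π_13 on ℤ/55ℤ: [20, 20, 10, 4, 1]; 5 cycles in total.
55 − 5 = 50 transpositions; sign(π) = (−1)^50 = +1.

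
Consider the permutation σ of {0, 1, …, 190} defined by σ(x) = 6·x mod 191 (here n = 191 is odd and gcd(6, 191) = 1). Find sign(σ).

Trace 136: π^k(136) = [136, 52, 121, 153, 154, 160, 5] for k=0..6.
11 cycles of lengths [19, 19, 19, 19, 19, 19, 19, 19, 19, 19, 1].
sign(π) = (−1)^{n − #cycles} = (−1)^{191−11} = (−1)^180 = +1.

+1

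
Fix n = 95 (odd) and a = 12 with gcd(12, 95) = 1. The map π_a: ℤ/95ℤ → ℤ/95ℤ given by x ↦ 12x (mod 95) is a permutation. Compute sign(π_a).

Orbit of 64 under x↦12x: [64, 8, 1, 12, 49, 18, 26]… (length divides ord_95(12)).
11 cycles of lengths [12, 12, 12, 12, 12, 12, 6, 6, 6, 4, 1].
sign(π) = (−1)^{n − #cycles} = (−1)^{95−11} = (−1)^84 = +1.

+1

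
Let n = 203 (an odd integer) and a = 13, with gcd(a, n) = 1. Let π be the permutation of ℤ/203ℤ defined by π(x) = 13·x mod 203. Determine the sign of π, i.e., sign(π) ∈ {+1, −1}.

Orbit of 1 under x↦13x: [1, 13, 169, 167, 141, 6, 78]… (length divides ord_203(13)).
Cycle type of π: 14×14 + 2×3 + 1; total 18 cycles.
With 18 cycles on 203 points, sign = (−1)^{203−18} = -1.

-1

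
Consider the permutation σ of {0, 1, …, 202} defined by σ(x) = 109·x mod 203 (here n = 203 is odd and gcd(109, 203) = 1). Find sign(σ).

Start at x=16: 16 → 120 → 88 → 51 → 78 → 179 → 23 → … (one orbit).
The orbit structure of x ↦ 109x mod 203: 9 orbits of sizes [42, 42, 42, 42, 14, 14, 3, 3, 1].
9 cycles on 203: each ℓ→(−1)^(ℓ−1), product (−1)^194 = +1.
Zolotarev: (109|203) = +1, matching the cycle-count sign.

+1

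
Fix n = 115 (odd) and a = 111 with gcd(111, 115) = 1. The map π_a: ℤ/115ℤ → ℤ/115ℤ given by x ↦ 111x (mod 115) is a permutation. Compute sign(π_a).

Trace 1: π^k(1) = [1, 111, 16, 51, 26, 11, 71] for k=0..6.
10 cycles of lengths [22, 22, 22, 22, 22, 1, 1, 1, 1, 1].
10 cycles on 115: each ℓ→(−1)^(ℓ−1), product (−1)^105 = -1.

-1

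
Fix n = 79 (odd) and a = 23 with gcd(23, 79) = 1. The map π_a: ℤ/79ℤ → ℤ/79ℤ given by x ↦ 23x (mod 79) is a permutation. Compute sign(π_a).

Start at x=55: 55 → 1 → 23 → 55 (one orbit).
27 cycles of lengths [3, 3, 3, 3, 3, 3, 3, 3, 3, 3, 3, 3, 3, 3, 3, 3, 3, 3, 3, 3, 3, 3, 3, 3, 3, 3, 1].
Σ(ℓ_i−1) = 79−27 = 52; sign = (−1)^52 = +1.
Check: (23/79) = +1 by Zolotarev.

+1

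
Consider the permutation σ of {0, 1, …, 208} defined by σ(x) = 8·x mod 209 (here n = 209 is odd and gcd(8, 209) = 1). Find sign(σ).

Orbit of 159 under x↦8x: [159, 18, 144, 107, 20, 160, 26]… (length divides ord_209(8)).
11 cycles of lengths [30, 30, 30, 30, 30, 30, 10, 6, 6, 6, 1].
sign(π) = (−1)^{n − #cycles} = (−1)^{209−11} = (−1)^198 = +1.

+1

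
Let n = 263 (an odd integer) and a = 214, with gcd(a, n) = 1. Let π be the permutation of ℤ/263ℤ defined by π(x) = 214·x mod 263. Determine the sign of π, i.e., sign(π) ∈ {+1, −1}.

-1

Orbit of 62 under x↦214x: [62, 118, 4, 67, 136, 174, 153]… (length divides ord_263(214)).
2 cycles of lengths [262, 1].
n − c = 263 − 2 = 261; sign = (−1)^261 = -1.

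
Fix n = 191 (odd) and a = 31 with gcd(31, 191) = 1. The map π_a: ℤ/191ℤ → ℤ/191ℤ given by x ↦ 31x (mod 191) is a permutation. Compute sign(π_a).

-1

Orbit of 14 under x↦31x: [14, 52, 84, 121, 122, 153, 159]… (length divides ord_191(31)).
The orbit structure of x ↦ 31x mod 191: 6 orbits of sizes [38, 38, 38, 38, 38, 1].
sign(π) = (−1)^{n − #cycles} = (−1)^{191−6} = (−1)^185 = -1.
Zolotarev: (31|191) = -1, matching the cycle-count sign.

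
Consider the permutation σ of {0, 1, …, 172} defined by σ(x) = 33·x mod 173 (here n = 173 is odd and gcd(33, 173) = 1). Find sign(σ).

+1

Trace 95: π^k(95) = [95, 21, 1, 33, 51, 126, 6] for k=0..6.
Decompose π into cycles: lengths [86, 86, 1] (3 cycles, including the fixed point 0).
With 3 cycles on 173 points, sign = (−1)^{173−3} = +1.
Zolotarev: (33|173) = +1, matching the cycle-count sign.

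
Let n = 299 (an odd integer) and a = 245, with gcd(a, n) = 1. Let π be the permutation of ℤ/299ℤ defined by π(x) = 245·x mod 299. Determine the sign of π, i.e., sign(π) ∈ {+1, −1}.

+1

Trace 121: π^k(121) = [121, 44, 16, 33, 12, 249, 9] for k=0..6.
π_245 has 5 disjoint cycles with lengths [132, 132, 22, 12, 1] on {0,…,298}.
With 5 cycles on 299 points, sign = (−1)^{299−5} = +1.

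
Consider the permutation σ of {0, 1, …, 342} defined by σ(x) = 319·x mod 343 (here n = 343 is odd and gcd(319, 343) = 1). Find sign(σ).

+1

Trace 99: π^k(99) = [99, 25, 86, 337, 144, 317, 281] for k=0..6.
Decompose π into cycles: lengths [147, 147, 21, 21, 3, 3, 1] (7 cycles, including the fixed point 0).
With 7 cycles on 343 points, sign = (−1)^{343−7} = +1.
Zolotarev: (319|343) = +1, matching the cycle-count sign.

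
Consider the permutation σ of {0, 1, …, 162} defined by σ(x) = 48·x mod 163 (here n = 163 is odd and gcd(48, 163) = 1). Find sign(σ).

-1

Orbit of 8 under x↦48x: [8, 58, 13, 135, 123, 36, 98]… (length divides ord_163(48)).
Cycle type of π: 54×3 + 1; total 4 cycles.
n − c = 163 − 4 = 159; sign = (−1)^159 = -1.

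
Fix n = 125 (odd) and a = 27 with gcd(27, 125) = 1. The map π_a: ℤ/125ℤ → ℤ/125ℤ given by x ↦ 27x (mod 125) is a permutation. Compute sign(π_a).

Start at x=104: 104 → 58 → 66 → 32 → 114 → 78 → 106 → … (one orbit).
4 cycles of lengths [100, 20, 4, 1].
sign(π) = (−1)^{n − #cycles} = (−1)^{125−4} = (−1)^121 = -1.

-1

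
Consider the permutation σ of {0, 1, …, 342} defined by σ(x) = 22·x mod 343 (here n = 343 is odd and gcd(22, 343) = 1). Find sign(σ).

+1

Trace 253: π^k(253) = [253, 78, 1, 22, 141, 15, 330] for k=0..6.
The orbit structure of x ↦ 22x mod 343: 19 orbits of sizes [49, 49, 49, 49, 49, 49, 7, 7, 7, 7, 7, 7, 1, 1, 1, 1, 1, 1, 1].
n − c = 343 − 19 = 324; sign = (−1)^324 = +1.
Zolotarev: (22|343) = +1, matching the cycle-count sign.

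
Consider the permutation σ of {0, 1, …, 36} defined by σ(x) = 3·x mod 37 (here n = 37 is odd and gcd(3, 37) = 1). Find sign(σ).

Start at x=25: 25 → 1 → 3 → 9 → 27 → 7 → 21 → … (one orbit).
3 cycles of lengths [18, 18, 1].
Σ(ℓ_i−1) = 37−3 = 34; sign = (−1)^34 = +1.
The Jacobi symbol (3|37) = +1 (Zolotarev) agrees.

+1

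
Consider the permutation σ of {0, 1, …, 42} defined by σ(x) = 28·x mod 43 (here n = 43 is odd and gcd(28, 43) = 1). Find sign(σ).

-1

Trace 24: π^k(24) = [24, 27, 25, 12, 35, 34, 6] for k=0..6.
Cycle type of π: 42 + 1; total 2 cycles.
With 2 cycles on 43 points, sign = (−1)^{43−2} = -1.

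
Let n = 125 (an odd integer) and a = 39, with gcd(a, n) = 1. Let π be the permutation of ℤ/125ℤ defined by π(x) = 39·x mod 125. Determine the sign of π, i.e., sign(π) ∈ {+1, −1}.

+1

Start at x=79: 79 → 81 → 34 → 76 → 89 → 96 → 119 → … (one orbit).
Cycle type of π: 50×2 + 10×2 + 2×2 + 1; total 7 cycles.
Σ(ℓ_i−1) = 125−7 = 118; sign = (−1)^118 = +1.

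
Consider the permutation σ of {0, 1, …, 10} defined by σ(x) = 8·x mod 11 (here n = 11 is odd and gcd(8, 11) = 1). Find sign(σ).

Trace 10: π^k(10) = [10, 3, 2, 5, 7, 1, 8] for k=0..6.
Cycle lengths of π_8 on ℤ/11ℤ: [10, 1]; 2 cycles in total.
sign(π) = (−1)^{n − #cycles} = (−1)^{11−2} = (−1)^9 = -1.
Via Zolotarev, sign(π_{8}) = (8|11) = -1.

-1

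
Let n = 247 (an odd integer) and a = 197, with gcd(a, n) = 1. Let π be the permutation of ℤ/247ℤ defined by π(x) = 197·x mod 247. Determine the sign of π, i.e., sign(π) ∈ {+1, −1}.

-1

Orbit of 140 under x↦197x: [140, 163, 1, 197, 30, 229, 159]… (length divides ord_247(197)).
Cycle lengths of π_197 on ℤ/247ℤ: [12, 12, 12, 12, 12, 12, 12, 12, 12, 12, 12, 12, 12, 12, 12, 12, 12, 12, 12, 3, 3, 3, 3, 3, 3, 1]; 26 cycles in total.
Σ(ℓ_i−1) = 247−26 = 221; sign = (−1)^221 = -1.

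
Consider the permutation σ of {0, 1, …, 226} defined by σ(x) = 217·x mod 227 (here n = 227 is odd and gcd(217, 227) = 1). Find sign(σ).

Orbit of 192 under x↦217x: [192, 123, 132, 42, 34, 114, 222]… (length divides ord_227(217)).
Cycle type of π: 226 + 1; total 2 cycles.
Σ(ℓ_i−1) = 227−2 = 225; sign = (−1)^225 = -1.
Via Zolotarev, sign(π_{217}) = (217|227) = -1.

-1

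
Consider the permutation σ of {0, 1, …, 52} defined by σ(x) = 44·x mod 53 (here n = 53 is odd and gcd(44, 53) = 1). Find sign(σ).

Orbit of 44 under x↦44x: [44, 28, 13, 42, 46, 10, 16]… (length divides ord_53(44)).
5 cycles of lengths [13, 13, 13, 13, 1].
n − c = 53 − 5 = 48; sign = (−1)^48 = +1.
The Jacobi symbol (44|53) = +1 (Zolotarev) agrees.

+1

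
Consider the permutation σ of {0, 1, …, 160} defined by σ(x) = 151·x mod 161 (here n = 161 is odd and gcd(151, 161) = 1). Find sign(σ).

+1

Start at x=25: 25 → 72 → 85 → 116 → 128 → 8 → 81 → … (one orbit).
The orbit structure of x ↦ 151x mod 161: 9 orbits of sizes [33, 33, 33, 33, 11, 11, 3, 3, 1].
With 9 cycles on 161 points, sign = (−1)^{161−9} = +1.
(151|161)_J = +1 (Zolotarev's lemma cross-check).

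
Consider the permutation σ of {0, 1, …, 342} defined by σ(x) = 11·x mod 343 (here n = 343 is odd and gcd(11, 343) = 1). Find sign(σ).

+1

Start at x=184: 184 → 309 → 312 → 2 → 22 → 242 → 261 → … (one orbit).
Cycle type of π: 147×2 + 21×2 + 3×2 + 1; total 7 cycles.
7 cycles on 343: each ℓ→(−1)^(ℓ−1), product (−1)^336 = +1.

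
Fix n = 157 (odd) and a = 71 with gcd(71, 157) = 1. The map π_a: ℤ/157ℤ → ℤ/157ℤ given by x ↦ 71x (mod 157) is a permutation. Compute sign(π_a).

Orbit of 14 under x↦71x: [14, 52, 81, 99, 121, 113, 16]… (length divides ord_157(71)).
The orbit structure of x ↦ 71x mod 157: 5 orbits of sizes [39, 39, 39, 39, 1].
With 5 cycles on 157 points, sign = (−1)^{157−5} = +1.
Via Zolotarev, sign(π_{71}) = (71|157) = +1.

+1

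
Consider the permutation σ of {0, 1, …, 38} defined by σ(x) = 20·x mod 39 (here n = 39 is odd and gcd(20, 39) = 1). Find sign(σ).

+1

Orbit of 8 under x↦20x: [8, 4, 2, 1, 20, 10, 5]… (length divides ord_39(20)).
Cycle lengths of π_20 on ℤ/39ℤ: [12, 12, 12, 2, 1]; 5 cycles in total.
sign(π) = (−1)^{n − #cycles} = (−1)^{39−5} = (−1)^34 = +1.
(20|39)_J = +1 (Zolotarev's lemma cross-check).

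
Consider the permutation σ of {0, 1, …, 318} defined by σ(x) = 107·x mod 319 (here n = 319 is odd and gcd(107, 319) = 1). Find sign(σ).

-1

Start at x=123: 123 → 82 → 161 → 1 → 107 → 284 → 83 → … (one orbit).
10 cycles of lengths [70, 70, 70, 70, 10, 7, 7, 7, 7, 1].
10 cycles on 319: each ℓ→(−1)^(ℓ−1), product (−1)^309 = -1.
Check: (107/319) = -1 by Zolotarev.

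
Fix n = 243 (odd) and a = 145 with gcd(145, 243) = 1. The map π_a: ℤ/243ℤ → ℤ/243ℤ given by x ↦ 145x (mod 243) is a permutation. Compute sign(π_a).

+1

Trace 127: π^k(127) = [127, 190, 91, 73, 136, 37, 19] for k=0..6.
Cycle type of π: 27×6 + 9×6 + 3×6 + 1×9; total 27 cycles.
sign(π) = (−1)^{n − #cycles} = (−1)^{243−27} = (−1)^216 = +1.
The Jacobi symbol (145|243) = +1 (Zolotarev) agrees.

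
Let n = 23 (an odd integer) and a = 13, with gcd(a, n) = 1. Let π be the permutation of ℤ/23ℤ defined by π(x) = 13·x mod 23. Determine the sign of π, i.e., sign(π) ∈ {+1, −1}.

+1

Start at x=6: 6 → 9 → 2 → 3 → 16 → 1 → 13 → … (one orbit).
π_13 has 3 disjoint cycles with lengths [11, 11, 1] on {0,…,22}.
23 − 3 = 20 transpositions; sign(π) = (−1)^20 = +1.
Via Zolotarev, sign(π_{13}) = (13|23) = +1.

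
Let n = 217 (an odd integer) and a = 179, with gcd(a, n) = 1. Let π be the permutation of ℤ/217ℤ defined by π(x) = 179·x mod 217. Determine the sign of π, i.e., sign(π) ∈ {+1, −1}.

Orbit of 214 under x↦179x: [214, 114, 8, 130, 51, 15, 81]… (length divides ord_217(179)).
π_179 has 10 disjoint cycles with lengths [30, 30, 30, 30, 30, 30, 30, 3, 3, 1] on {0,…,216}.
n − c = 217 − 10 = 207; sign = (−1)^207 = -1.
Check: (179/217) = -1 by Zolotarev.

-1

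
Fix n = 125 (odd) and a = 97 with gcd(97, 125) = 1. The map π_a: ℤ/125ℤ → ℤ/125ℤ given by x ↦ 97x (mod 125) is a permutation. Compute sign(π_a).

Start at x=64: 64 → 83 → 51 → 72 → 109 → 73 → 81 → … (one orbit).
Cycle type of π: 100 + 20 + 4 + 1; total 4 cycles.
With 4 cycles on 125 points, sign = (−1)^{125−4} = -1.
(97|125)_J = -1 (Zolotarev's lemma cross-check).

-1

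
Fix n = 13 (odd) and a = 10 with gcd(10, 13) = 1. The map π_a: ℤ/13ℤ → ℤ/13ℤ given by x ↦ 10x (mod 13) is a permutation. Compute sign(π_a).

+1

Orbit of 4 under x↦10x: [4, 1, 10, 9, 12, 3]… (length divides ord_13(10)).
3 cycles of lengths [6, 6, 1].
sign(π) = (−1)^{n − #cycles} = (−1)^{13−3} = (−1)^10 = +1.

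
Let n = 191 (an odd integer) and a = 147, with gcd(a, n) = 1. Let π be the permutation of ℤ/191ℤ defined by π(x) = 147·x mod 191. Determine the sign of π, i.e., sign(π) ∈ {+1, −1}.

Start at x=134: 134 → 25 → 46 → 77 → 50 → 92 → 154 → … (one orbit).
Cycle type of π: 95×2 + 1; total 3 cycles.
With 3 cycles on 191 points, sign = (−1)^{191−3} = +1.

+1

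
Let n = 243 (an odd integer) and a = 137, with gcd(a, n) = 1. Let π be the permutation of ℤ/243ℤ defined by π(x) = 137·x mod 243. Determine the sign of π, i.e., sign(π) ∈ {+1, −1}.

Orbit of 232 under x↦137x: [232, 194, 91, 74, 175, 161, 187]… (length divides ord_243(137)).
6 cycles of lengths [162, 54, 18, 6, 2, 1].
243 − 6 = 237 transpositions; sign(π) = (−1)^237 = -1.

-1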